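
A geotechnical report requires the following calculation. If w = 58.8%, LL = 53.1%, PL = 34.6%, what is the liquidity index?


First compute the plasticity index:
PI = LL - PL = 53.1 - 34.6 = 18.5
Then compute the liquidity index:
LI = (w - PL) / PI
LI = (58.8 - 34.6) / 18.5
LI = 1.308


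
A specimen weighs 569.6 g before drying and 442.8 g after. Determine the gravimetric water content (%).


Using w = (m_wet - m_dry) / m_dry * 100
m_wet - m_dry = 569.6 - 442.8 = 126.8 g
w = 126.8 / 442.8 * 100
w = 28.64 %


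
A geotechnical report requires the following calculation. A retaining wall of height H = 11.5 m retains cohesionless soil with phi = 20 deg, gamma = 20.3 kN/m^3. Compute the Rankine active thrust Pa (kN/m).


Compute active earth pressure coefficient:
Ka = tan^2(45 - phi/2) = tan^2(35.0) = 0.490291
Compute active force:
Pa = 0.5 * Ka * gamma * H^2
Pa = 0.5 * 0.490291 * 20.3 * 11.5^2
Pa = 658.14 kN/m


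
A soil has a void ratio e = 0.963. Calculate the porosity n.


Result: 0.4906

Derivation:
Using the relation n = e / (1 + e)
n = 0.963 / (1 + 0.963)
n = 0.963 / 1.963
n = 0.4906


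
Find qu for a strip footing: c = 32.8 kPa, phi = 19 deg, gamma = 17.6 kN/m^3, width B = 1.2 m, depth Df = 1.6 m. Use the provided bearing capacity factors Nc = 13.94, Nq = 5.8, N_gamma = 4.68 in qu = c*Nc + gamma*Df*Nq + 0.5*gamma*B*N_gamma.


Compute qu = c*Nc + gamma*Df*Nq + 0.5*gamma*B*N_gamma
Term 1: 32.8 * 13.94 = 457.232
Term 2: 17.6 * 1.6 * 5.8 = 163.328
Term 3: 0.5 * 17.6 * 1.2 * 4.68 = 49.4208
qu = 457.232 + 163.328 + 49.4208
qu = 669.98 kPa


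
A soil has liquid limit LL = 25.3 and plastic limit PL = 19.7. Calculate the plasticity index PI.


Result: 5.6

Derivation:
Using PI = LL - PL
PI = 25.3 - 19.7
PI = 5.6


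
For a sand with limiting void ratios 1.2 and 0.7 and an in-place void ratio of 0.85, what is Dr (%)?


Result: 70.0 %

Derivation:
Using Dr = (e_max - e) / (e_max - e_min) * 100
e_max - e = 1.2 - 0.85 = 0.35
e_max - e_min = 1.2 - 0.7 = 0.5
Dr = 0.35 / 0.5 * 100
Dr = 70.0 %


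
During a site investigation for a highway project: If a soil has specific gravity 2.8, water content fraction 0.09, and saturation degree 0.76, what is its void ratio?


Using the relation e = Gs * w / S
e = 2.8 * 0.09 / 0.76
e = 0.3316


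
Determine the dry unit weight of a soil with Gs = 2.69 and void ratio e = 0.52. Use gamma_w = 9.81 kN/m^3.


Using gamma_d = Gs * gamma_w / (1 + e)
gamma_d = 2.69 * 9.81 / (1 + 0.52)
gamma_d = 2.69 * 9.81 / 1.52
gamma_d = 17.361 kN/m^3


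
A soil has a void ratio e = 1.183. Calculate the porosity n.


Using the relation n = e / (1 + e)
n = 1.183 / (1 + 1.183)
n = 1.183 / 2.183
n = 0.5419


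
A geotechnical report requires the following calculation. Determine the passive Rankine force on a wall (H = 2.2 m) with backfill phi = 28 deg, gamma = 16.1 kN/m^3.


Result: 107.92 kN/m

Derivation:
Compute passive earth pressure coefficient:
Kp = tan^2(45 + phi/2) = tan^2(59.0) = 2.769826
Compute passive force:
Pp = 0.5 * Kp * gamma * H^2
Pp = 0.5 * 2.769826 * 16.1 * 2.2^2
Pp = 107.92 kN/m


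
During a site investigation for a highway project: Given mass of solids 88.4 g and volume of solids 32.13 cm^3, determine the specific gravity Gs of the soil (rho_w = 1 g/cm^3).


Using Gs = m_s / (V_s * rho_w)
Since rho_w = 1 g/cm^3:
Gs = 88.4 / 32.13
Gs = 2.751


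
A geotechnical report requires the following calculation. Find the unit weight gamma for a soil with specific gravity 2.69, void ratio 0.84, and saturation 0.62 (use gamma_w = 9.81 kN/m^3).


Using gamma = gamma_w * (Gs + S*e) / (1 + e)
Numerator: Gs + S*e = 2.69 + 0.62*0.84 = 3.2108
Denominator: 1 + e = 1 + 0.84 = 1.84
gamma = 9.81 * 3.2108 / 1.84
gamma = 17.118 kN/m^3


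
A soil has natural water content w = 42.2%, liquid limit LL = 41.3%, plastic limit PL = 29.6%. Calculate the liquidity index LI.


First compute the plasticity index:
PI = LL - PL = 41.3 - 29.6 = 11.7
Then compute the liquidity index:
LI = (w - PL) / PI
LI = (42.2 - 29.6) / 11.7
LI = 1.077


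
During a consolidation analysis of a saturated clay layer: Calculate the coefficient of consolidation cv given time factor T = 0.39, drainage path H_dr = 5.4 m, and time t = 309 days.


Result: 0.0368 m^2/day

Derivation:
Using cv = T * H_dr^2 / t
H_dr^2 = 5.4^2 = 29.16
cv = 0.39 * 29.16 / 309
cv = 0.0368 m^2/day


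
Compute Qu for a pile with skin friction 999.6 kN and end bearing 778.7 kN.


Result: 1778.3 kN

Derivation:
Using Qu = Qf + Qb
Qu = 999.6 + 778.7
Qu = 1778.3 kN


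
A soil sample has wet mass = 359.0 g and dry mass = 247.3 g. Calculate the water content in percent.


Using w = (m_wet - m_dry) / m_dry * 100
m_wet - m_dry = 359.0 - 247.3 = 111.7 g
w = 111.7 / 247.3 * 100
w = 45.17 %


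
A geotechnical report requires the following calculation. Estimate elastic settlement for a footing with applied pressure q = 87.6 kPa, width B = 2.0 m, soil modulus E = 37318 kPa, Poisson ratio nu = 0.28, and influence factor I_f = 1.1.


Using Se = q * B * (1 - nu^2) * I_f / E
1 - nu^2 = 1 - 0.28^2 = 0.9216
Se = 87.6 * 2.0 * 0.9216 * 1.1 / 37318
Se = 0.004759 m
Convert to mm: Se = 0.004759 * 1000 = 4.759 mm


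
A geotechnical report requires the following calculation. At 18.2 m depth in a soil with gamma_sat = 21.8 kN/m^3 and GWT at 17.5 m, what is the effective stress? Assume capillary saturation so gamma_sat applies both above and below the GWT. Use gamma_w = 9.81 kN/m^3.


Result: 389.89 kPa

Derivation:
Total stress = gamma_sat * depth
sigma = 21.8 * 18.2 = 396.76 kPa
Pore water pressure u = gamma_w * (depth - d_wt)
u = 9.81 * (18.2 - 17.5) = 6.867 kPa
Effective stress = sigma - u
sigma' = 396.76 - 6.867 = 389.89 kPa


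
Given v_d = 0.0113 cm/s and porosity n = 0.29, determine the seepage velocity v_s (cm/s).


Result: 0.03897 cm/s

Derivation:
Using v_s = v_d / n
v_s = 0.0113 / 0.29
v_s = 0.03897 cm/s


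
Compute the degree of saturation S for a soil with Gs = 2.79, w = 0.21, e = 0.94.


Result: 0.6233

Derivation:
Using S = Gs * w / e
S = 2.79 * 0.21 / 0.94
S = 0.6233


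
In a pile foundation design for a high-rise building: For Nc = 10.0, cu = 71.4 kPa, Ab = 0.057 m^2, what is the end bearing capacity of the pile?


Using Qb = Nc * cu * Ab
Qb = 10.0 * 71.4 * 0.057
Qb = 40.7 kN


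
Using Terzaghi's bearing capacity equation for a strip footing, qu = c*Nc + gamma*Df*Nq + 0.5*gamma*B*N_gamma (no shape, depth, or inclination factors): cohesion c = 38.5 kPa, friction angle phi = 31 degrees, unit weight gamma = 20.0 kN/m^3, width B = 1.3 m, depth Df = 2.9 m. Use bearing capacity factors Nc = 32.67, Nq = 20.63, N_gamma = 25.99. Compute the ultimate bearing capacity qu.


Compute qu = c*Nc + gamma*Df*Nq + 0.5*gamma*B*N_gamma
Term 1: 38.5 * 32.67 = 1257.795
Term 2: 20.0 * 2.9 * 20.63 = 1196.54
Term 3: 0.5 * 20.0 * 1.3 * 25.99 = 337.87
qu = 1257.795 + 1196.54 + 337.87
qu = 2792.21 kPa


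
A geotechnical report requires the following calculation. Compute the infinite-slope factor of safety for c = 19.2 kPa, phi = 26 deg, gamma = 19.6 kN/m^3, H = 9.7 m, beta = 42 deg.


Using Fs = c / (gamma*H*sin(beta)*cos(beta)) + tan(phi)/tan(beta)
Cohesion contribution = 19.2 / (19.6*9.7*sin(42)*cos(42))
Cohesion contribution = 0.20309
Friction contribution = tan(26)/tan(42) = 0.541682
Fs = 0.20309 + 0.541682
Fs = 0.745


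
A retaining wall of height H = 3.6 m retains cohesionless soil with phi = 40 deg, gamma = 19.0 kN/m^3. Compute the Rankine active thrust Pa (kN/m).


Result: 26.77 kN/m

Derivation:
Compute active earth pressure coefficient:
Ka = tan^2(45 - phi/2) = tan^2(25.0) = 0.217443
Compute active force:
Pa = 0.5 * Ka * gamma * H^2
Pa = 0.5 * 0.217443 * 19.0 * 3.6^2
Pa = 26.77 kN/m


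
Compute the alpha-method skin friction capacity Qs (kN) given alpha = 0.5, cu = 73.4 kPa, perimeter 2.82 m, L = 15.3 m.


Result: 1583.46 kN

Derivation:
Using Qs = alpha * cu * perimeter * L
Qs = 0.5 * 73.4 * 2.82 * 15.3
Qs = 1583.46 kN


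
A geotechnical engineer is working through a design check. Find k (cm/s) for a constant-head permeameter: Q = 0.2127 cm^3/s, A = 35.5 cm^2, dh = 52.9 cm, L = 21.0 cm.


Result: 0.002378 cm/s

Derivation:
Compute hydraulic gradient:
i = dh / L = 52.9 / 21.0 = 2.51905
Then apply Darcy's law:
k = Q / (A * i)
k = 0.2127 / (35.5 * 2.51905)
k = 0.2127 / 89.4262
k = 0.002378 cm/s


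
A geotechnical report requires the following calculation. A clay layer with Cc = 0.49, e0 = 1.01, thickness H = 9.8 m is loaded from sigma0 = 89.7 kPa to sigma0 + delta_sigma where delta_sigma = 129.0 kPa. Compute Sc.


Using Sc = Cc * H / (1 + e0) * log10((sigma0 + delta_sigma) / sigma0)
Stress ratio = (89.7 + 129.0) / 89.7 = 2.43813
log10(2.43813) = 0.387056
Cc * H / (1 + e0) = 0.49 * 9.8 / (1 + 1.01) = 2.38905
Sc = 2.38905 * 0.387056
Sc = 0.9247 m


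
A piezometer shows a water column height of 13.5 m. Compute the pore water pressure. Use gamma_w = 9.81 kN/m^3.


Using u = gamma_w * h_w
u = 9.81 * 13.5
u = 132.44 kPa


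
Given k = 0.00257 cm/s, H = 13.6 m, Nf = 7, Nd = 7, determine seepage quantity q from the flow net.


Convert k to m/s for unit consistency with H:
k = 0.00257 cm/s = 0.00257 / 100 m/s = 2.57e-05 m/s
Using q = k * H * Nf / Nd
Nf / Nd = 7 / 7 = 1.0
q = 2.57e-05 * 13.6 * 1.0
q = 0.0003495 m^3/s per m


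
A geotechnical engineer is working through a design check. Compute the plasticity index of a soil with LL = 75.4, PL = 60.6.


Result: 14.8

Derivation:
Using PI = LL - PL
PI = 75.4 - 60.6
PI = 14.8


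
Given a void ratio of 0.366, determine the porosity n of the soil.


Using the relation n = e / (1 + e)
n = 0.366 / (1 + 0.366)
n = 0.366 / 1.366
n = 0.2679


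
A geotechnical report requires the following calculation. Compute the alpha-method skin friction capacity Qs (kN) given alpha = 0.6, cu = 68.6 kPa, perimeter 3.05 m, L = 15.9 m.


Result: 1996.05 kN

Derivation:
Using Qs = alpha * cu * perimeter * L
Qs = 0.6 * 68.6 * 3.05 * 15.9
Qs = 1996.05 kN


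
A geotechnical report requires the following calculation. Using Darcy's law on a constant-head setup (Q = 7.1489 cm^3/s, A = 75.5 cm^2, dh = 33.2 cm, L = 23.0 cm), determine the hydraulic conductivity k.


Result: 0.065597 cm/s

Derivation:
Compute hydraulic gradient:
i = dh / L = 33.2 / 23.0 = 1.44348
Then apply Darcy's law:
k = Q / (A * i)
k = 7.1489 / (75.5 * 1.44348)
k = 7.1489 / 108.983
k = 0.065597 cm/s


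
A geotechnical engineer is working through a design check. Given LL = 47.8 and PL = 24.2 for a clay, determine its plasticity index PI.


Result: 23.6

Derivation:
Using PI = LL - PL
PI = 47.8 - 24.2
PI = 23.6


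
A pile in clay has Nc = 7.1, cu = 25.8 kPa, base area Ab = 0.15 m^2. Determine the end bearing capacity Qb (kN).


Using Qb = Nc * cu * Ab
Qb = 7.1 * 25.8 * 0.15
Qb = 27.48 kN


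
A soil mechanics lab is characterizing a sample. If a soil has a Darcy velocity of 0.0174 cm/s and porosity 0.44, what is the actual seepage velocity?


Using v_s = v_d / n
v_s = 0.0174 / 0.44
v_s = 0.03955 cm/s


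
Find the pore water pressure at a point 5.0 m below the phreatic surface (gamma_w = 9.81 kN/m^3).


Result: 49.05 kPa

Derivation:
Using u = gamma_w * h_w
u = 9.81 * 5.0
u = 49.05 kPa


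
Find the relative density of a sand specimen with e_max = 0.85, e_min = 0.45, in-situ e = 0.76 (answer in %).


Result: 22.5 %

Derivation:
Using Dr = (e_max - e) / (e_max - e_min) * 100
e_max - e = 0.85 - 0.76 = 0.09
e_max - e_min = 0.85 - 0.45 = 0.4
Dr = 0.09 / 0.4 * 100
Dr = 22.5 %


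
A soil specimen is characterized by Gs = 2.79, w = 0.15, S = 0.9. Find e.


Using the relation e = Gs * w / S
e = 2.79 * 0.15 / 0.9
e = 0.465


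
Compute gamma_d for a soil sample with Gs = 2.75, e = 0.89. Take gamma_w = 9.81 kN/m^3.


Using gamma_d = Gs * gamma_w / (1 + e)
gamma_d = 2.75 * 9.81 / (1 + 0.89)
gamma_d = 2.75 * 9.81 / 1.89
gamma_d = 14.274 kN/m^3


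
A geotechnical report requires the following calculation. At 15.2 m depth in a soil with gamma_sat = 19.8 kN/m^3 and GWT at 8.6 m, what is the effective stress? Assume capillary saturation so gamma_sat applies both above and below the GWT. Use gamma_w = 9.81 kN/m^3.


Result: 236.21 kPa

Derivation:
Total stress = gamma_sat * depth
sigma = 19.8 * 15.2 = 300.96 kPa
Pore water pressure u = gamma_w * (depth - d_wt)
u = 9.81 * (15.2 - 8.6) = 64.746 kPa
Effective stress = sigma - u
sigma' = 300.96 - 64.746 = 236.21 kPa


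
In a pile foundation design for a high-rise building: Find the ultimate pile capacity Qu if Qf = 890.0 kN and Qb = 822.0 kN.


Using Qu = Qf + Qb
Qu = 890.0 + 822.0
Qu = 1712.0 kN


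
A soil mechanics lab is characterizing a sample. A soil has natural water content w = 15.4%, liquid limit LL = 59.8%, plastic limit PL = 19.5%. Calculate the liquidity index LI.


First compute the plasticity index:
PI = LL - PL = 59.8 - 19.5 = 40.3
Then compute the liquidity index:
LI = (w - PL) / PI
LI = (15.4 - 19.5) / 40.3
LI = -0.102


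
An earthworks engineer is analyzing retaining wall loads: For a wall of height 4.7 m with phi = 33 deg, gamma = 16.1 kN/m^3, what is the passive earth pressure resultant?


Result: 603.2 kN/m

Derivation:
Compute passive earth pressure coefficient:
Kp = tan^2(45 + phi/2) = tan^2(61.5) = 3.39212
Compute passive force:
Pp = 0.5 * Kp * gamma * H^2
Pp = 0.5 * 3.39212 * 16.1 * 4.7^2
Pp = 603.2 kN/m


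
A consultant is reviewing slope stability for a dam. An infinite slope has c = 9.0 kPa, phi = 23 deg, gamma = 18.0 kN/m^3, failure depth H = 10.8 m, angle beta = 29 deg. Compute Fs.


Result: 0.875

Derivation:
Using Fs = c / (gamma*H*sin(beta)*cos(beta)) + tan(phi)/tan(beta)
Cohesion contribution = 9.0 / (18.0*10.8*sin(29)*cos(29))
Cohesion contribution = 0.109183
Friction contribution = tan(23)/tan(29) = 0.765773
Fs = 0.109183 + 0.765773
Fs = 0.875


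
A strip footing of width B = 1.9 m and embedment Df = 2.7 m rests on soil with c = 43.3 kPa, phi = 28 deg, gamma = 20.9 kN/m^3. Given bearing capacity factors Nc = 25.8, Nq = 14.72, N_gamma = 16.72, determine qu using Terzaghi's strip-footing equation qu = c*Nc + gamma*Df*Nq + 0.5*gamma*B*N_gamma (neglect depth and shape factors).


Result: 2279.77 kPa

Derivation:
Compute qu = c*Nc + gamma*Df*Nq + 0.5*gamma*B*N_gamma
Term 1: 43.3 * 25.8 = 1117.14
Term 2: 20.9 * 2.7 * 14.72 = 830.6496
Term 3: 0.5 * 20.9 * 1.9 * 16.72 = 331.9756
qu = 1117.14 + 830.6496 + 331.9756
qu = 2279.77 kPa


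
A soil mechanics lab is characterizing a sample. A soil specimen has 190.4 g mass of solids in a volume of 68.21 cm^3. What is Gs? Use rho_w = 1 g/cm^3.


Using Gs = m_s / (V_s * rho_w)
Since rho_w = 1 g/cm^3:
Gs = 190.4 / 68.21
Gs = 2.791


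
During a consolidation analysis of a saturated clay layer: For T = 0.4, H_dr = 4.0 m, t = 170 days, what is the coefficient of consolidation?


Result: 0.03765 m^2/day

Derivation:
Using cv = T * H_dr^2 / t
H_dr^2 = 4.0^2 = 16.0
cv = 0.4 * 16.0 / 170
cv = 0.03765 m^2/day


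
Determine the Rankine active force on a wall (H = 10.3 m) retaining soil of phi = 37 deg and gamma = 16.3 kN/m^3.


Compute active earth pressure coefficient:
Ka = tan^2(45 - phi/2) = tan^2(26.5) = 0.248584
Compute active force:
Pa = 0.5 * Ka * gamma * H^2
Pa = 0.5 * 0.248584 * 16.3 * 10.3^2
Pa = 214.93 kN/m


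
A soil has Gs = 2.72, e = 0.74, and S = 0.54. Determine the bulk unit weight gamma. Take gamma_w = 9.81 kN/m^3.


Using gamma = gamma_w * (Gs + S*e) / (1 + e)
Numerator: Gs + S*e = 2.72 + 0.54*0.74 = 3.1196
Denominator: 1 + e = 1 + 0.74 = 1.74
gamma = 9.81 * 3.1196 / 1.74
gamma = 17.588 kN/m^3


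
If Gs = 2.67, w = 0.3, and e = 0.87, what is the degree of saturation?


Result: 0.9207

Derivation:
Using S = Gs * w / e
S = 2.67 * 0.3 / 0.87
S = 0.9207


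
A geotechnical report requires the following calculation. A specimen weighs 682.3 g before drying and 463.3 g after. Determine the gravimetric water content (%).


Result: 47.27 %

Derivation:
Using w = (m_wet - m_dry) / m_dry * 100
m_wet - m_dry = 682.3 - 463.3 = 219.0 g
w = 219.0 / 463.3 * 100
w = 47.27 %


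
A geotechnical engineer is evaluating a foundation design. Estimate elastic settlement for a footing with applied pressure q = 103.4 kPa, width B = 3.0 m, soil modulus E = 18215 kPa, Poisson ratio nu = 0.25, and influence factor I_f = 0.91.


Using Se = q * B * (1 - nu^2) * I_f / E
1 - nu^2 = 1 - 0.25^2 = 0.9375
Se = 103.4 * 3.0 * 0.9375 * 0.91 / 18215
Se = 0.014529 m
Convert to mm: Se = 0.014529 * 1000 = 14.529 mm


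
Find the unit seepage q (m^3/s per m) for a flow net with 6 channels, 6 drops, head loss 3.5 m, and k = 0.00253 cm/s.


Result: 8.855e-05 m^3/s per m

Derivation:
Convert k to m/s for unit consistency with H:
k = 0.00253 cm/s = 0.00253 / 100 m/s = 2.53e-05 m/s
Using q = k * H * Nf / Nd
Nf / Nd = 6 / 6 = 1.0
q = 2.53e-05 * 3.5 * 1.0
q = 8.855e-05 m^3/s per m


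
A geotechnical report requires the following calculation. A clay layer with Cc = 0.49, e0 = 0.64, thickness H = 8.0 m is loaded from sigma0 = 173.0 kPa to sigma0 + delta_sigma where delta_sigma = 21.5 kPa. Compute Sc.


Result: 0.1216 m

Derivation:
Using Sc = Cc * H / (1 + e0) * log10((sigma0 + delta_sigma) / sigma0)
Stress ratio = (173.0 + 21.5) / 173.0 = 1.12428
log10(1.12428) = 0.0508735
Cc * H / (1 + e0) = 0.49 * 8.0 / (1 + 0.64) = 2.39024
Sc = 2.39024 * 0.0508735
Sc = 0.1216 m


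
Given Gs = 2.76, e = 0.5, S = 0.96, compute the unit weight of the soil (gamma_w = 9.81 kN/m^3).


Result: 21.19 kN/m^3

Derivation:
Using gamma = gamma_w * (Gs + S*e) / (1 + e)
Numerator: Gs + S*e = 2.76 + 0.96*0.5 = 3.24
Denominator: 1 + e = 1 + 0.5 = 1.5
gamma = 9.81 * 3.24 / 1.5
gamma = 21.19 kN/m^3


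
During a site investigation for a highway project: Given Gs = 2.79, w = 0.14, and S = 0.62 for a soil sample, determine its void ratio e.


Result: 0.63

Derivation:
Using the relation e = Gs * w / S
e = 2.79 * 0.14 / 0.62
e = 0.63


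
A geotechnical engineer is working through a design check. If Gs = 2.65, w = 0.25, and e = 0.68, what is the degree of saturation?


Using S = Gs * w / e
S = 2.65 * 0.25 / 0.68
S = 0.9743


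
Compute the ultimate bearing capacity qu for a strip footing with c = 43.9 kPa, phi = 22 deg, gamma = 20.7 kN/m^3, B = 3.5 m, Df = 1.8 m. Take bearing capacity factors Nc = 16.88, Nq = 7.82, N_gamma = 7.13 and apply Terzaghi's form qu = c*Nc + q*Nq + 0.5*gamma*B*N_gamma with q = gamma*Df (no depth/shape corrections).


Result: 1290.69 kPa

Derivation:
Compute qu = c*Nc + gamma*Df*Nq + 0.5*gamma*B*N_gamma
Term 1: 43.9 * 16.88 = 741.032
Term 2: 20.7 * 1.8 * 7.82 = 291.3732
Term 3: 0.5 * 20.7 * 3.5 * 7.13 = 258.28425
qu = 741.032 + 291.3732 + 258.28425
qu = 1290.69 kPa


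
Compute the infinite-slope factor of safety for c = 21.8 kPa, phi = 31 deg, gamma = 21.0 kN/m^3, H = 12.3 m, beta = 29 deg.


Using Fs = c / (gamma*H*sin(beta)*cos(beta)) + tan(phi)/tan(beta)
Cohesion contribution = 21.8 / (21.0*12.3*sin(29)*cos(29))
Cohesion contribution = 0.199041
Friction contribution = tan(31)/tan(29) = 1.08398
Fs = 0.199041 + 1.08398
Fs = 1.283


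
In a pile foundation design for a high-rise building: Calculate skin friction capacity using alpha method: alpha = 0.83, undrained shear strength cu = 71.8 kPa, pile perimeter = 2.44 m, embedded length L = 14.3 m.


Result: 2079.35 kN

Derivation:
Using Qs = alpha * cu * perimeter * L
Qs = 0.83 * 71.8 * 2.44 * 14.3
Qs = 2079.35 kN


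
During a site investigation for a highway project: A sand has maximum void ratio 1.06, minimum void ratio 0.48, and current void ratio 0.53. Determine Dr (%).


Result: 91.38 %

Derivation:
Using Dr = (e_max - e) / (e_max - e_min) * 100
e_max - e = 1.06 - 0.53 = 0.53
e_max - e_min = 1.06 - 0.48 = 0.58
Dr = 0.53 / 0.58 * 100
Dr = 91.38 %


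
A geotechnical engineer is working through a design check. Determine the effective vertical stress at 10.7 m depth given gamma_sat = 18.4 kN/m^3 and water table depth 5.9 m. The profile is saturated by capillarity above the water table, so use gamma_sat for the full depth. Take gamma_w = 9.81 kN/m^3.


Total stress = gamma_sat * depth
sigma = 18.4 * 10.7 = 196.88 kPa
Pore water pressure u = gamma_w * (depth - d_wt)
u = 9.81 * (10.7 - 5.9) = 47.088 kPa
Effective stress = sigma - u
sigma' = 196.88 - 47.088 = 149.79 kPa


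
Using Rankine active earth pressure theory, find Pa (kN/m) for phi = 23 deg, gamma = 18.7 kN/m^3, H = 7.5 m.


Result: 230.41 kN/m

Derivation:
Compute active earth pressure coefficient:
Ka = tan^2(45 - phi/2) = tan^2(33.5) = 0.438092
Compute active force:
Pa = 0.5 * Ka * gamma * H^2
Pa = 0.5 * 0.438092 * 18.7 * 7.5^2
Pa = 230.41 kN/m


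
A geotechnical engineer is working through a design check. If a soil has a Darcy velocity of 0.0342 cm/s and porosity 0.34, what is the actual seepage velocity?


Using v_s = v_d / n
v_s = 0.0342 / 0.34
v_s = 0.10059 cm/s


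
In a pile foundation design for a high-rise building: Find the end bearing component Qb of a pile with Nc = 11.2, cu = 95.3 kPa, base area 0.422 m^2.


Using Qb = Nc * cu * Ab
Qb = 11.2 * 95.3 * 0.422
Qb = 450.43 kN


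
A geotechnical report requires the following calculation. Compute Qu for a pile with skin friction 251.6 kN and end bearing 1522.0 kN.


Using Qu = Qf + Qb
Qu = 251.6 + 1522.0
Qu = 1773.6 kN


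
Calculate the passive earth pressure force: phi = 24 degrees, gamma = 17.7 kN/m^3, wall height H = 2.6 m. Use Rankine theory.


Compute passive earth pressure coefficient:
Kp = tan^2(45 + phi/2) = tan^2(57.0) = 2.371184
Compute passive force:
Pp = 0.5 * Kp * gamma * H^2
Pp = 0.5 * 2.371184 * 17.7 * 2.6^2
Pp = 141.86 kN/m


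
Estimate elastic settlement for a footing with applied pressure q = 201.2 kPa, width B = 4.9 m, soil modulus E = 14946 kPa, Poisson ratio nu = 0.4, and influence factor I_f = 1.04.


Result: 57.625 mm

Derivation:
Using Se = q * B * (1 - nu^2) * I_f / E
1 - nu^2 = 1 - 0.4^2 = 0.84
Se = 201.2 * 4.9 * 0.84 * 1.04 / 14946
Se = 0.057625 m
Convert to mm: Se = 0.057625 * 1000 = 57.625 mm


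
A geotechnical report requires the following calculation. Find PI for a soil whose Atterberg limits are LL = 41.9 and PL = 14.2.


Using PI = LL - PL
PI = 41.9 - 14.2
PI = 27.7


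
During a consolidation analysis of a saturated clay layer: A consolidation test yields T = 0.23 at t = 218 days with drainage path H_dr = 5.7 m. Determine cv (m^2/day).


Using cv = T * H_dr^2 / t
H_dr^2 = 5.7^2 = 32.49
cv = 0.23 * 32.49 / 218
cv = 0.03428 m^2/day


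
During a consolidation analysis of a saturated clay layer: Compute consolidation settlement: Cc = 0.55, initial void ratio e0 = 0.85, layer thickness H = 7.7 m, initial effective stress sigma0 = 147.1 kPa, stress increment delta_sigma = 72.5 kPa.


Using Sc = Cc * H / (1 + e0) * log10((sigma0 + delta_sigma) / sigma0)
Stress ratio = (147.1 + 72.5) / 147.1 = 1.49286
log10(1.49286) = 0.17402
Cc * H / (1 + e0) = 0.55 * 7.7 / (1 + 0.85) = 2.28919
Sc = 2.28919 * 0.17402
Sc = 0.3984 m


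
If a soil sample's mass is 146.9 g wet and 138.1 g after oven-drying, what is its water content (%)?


Using w = (m_wet - m_dry) / m_dry * 100
m_wet - m_dry = 146.9 - 138.1 = 8.8 g
w = 8.8 / 138.1 * 100
w = 6.37 %


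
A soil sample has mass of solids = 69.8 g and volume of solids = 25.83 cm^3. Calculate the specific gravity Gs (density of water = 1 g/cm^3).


Result: 2.702

Derivation:
Using Gs = m_s / (V_s * rho_w)
Since rho_w = 1 g/cm^3:
Gs = 69.8 / 25.83
Gs = 2.702


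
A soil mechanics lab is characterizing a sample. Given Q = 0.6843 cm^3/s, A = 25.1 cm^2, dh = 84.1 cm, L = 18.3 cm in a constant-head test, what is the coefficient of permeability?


Result: 0.005932 cm/s

Derivation:
Compute hydraulic gradient:
i = dh / L = 84.1 / 18.3 = 4.59563
Then apply Darcy's law:
k = Q / (A * i)
k = 0.6843 / (25.1 * 4.59563)
k = 0.6843 / 115.35
k = 0.005932 cm/s


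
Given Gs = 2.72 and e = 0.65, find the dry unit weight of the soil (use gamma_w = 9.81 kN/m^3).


Using gamma_d = Gs * gamma_w / (1 + e)
gamma_d = 2.72 * 9.81 / (1 + 0.65)
gamma_d = 2.72 * 9.81 / 1.65
gamma_d = 16.172 kN/m^3


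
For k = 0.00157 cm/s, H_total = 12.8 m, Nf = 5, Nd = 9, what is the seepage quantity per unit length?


Convert k to m/s for unit consistency with H:
k = 0.00157 cm/s = 0.00157 / 100 m/s = 1.57e-05 m/s
Using q = k * H * Nf / Nd
Nf / Nd = 5 / 9 = 0.5556
q = 1.57e-05 * 12.8 * 0.5556
q = 0.0001116 m^3/s per m


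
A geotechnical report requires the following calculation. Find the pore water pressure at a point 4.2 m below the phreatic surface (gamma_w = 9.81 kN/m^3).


Result: 41.2 kPa

Derivation:
Using u = gamma_w * h_w
u = 9.81 * 4.2
u = 41.2 kPa


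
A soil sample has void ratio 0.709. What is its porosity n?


Using the relation n = e / (1 + e)
n = 0.709 / (1 + 0.709)
n = 0.709 / 1.709
n = 0.4149


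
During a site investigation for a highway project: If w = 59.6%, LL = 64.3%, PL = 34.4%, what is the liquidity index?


Result: 0.843

Derivation:
First compute the plasticity index:
PI = LL - PL = 64.3 - 34.4 = 29.9
Then compute the liquidity index:
LI = (w - PL) / PI
LI = (59.6 - 34.4) / 29.9
LI = 0.843


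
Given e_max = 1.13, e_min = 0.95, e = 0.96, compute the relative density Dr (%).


Using Dr = (e_max - e) / (e_max - e_min) * 100
e_max - e = 1.13 - 0.96 = 0.17
e_max - e_min = 1.13 - 0.95 = 0.18
Dr = 0.17 / 0.18 * 100
Dr = 94.44 %


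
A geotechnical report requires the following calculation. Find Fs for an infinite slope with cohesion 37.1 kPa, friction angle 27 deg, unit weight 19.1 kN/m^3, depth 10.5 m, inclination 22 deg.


Using Fs = c / (gamma*H*sin(beta)*cos(beta)) + tan(phi)/tan(beta)
Cohesion contribution = 37.1 / (19.1*10.5*sin(22)*cos(22))
Cohesion contribution = 0.532611
Friction contribution = tan(27)/tan(22) = 1.26112
Fs = 0.532611 + 1.26112
Fs = 1.794


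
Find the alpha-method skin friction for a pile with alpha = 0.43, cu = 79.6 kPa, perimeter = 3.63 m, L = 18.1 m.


Using Qs = alpha * cu * perimeter * L
Qs = 0.43 * 79.6 * 3.63 * 18.1
Qs = 2248.88 kN


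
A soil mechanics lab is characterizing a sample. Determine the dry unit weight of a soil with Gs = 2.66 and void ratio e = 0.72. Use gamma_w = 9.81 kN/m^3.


Using gamma_d = Gs * gamma_w / (1 + e)
gamma_d = 2.66 * 9.81 / (1 + 0.72)
gamma_d = 2.66 * 9.81 / 1.72
gamma_d = 15.171 kN/m^3


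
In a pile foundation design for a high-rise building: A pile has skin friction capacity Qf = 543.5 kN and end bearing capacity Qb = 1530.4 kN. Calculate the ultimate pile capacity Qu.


Result: 2073.9 kN

Derivation:
Using Qu = Qf + Qb
Qu = 543.5 + 1530.4
Qu = 2073.9 kN


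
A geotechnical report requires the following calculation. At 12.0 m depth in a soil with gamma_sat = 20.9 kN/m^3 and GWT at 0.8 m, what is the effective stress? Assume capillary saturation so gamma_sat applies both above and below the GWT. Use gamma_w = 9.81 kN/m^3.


Total stress = gamma_sat * depth
sigma = 20.9 * 12.0 = 250.8 kPa
Pore water pressure u = gamma_w * (depth - d_wt)
u = 9.81 * (12.0 - 0.8) = 109.872 kPa
Effective stress = sigma - u
sigma' = 250.8 - 109.872 = 140.93 kPa


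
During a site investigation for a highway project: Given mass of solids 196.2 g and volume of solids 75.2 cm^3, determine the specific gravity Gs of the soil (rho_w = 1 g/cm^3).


Result: 2.609

Derivation:
Using Gs = m_s / (V_s * rho_w)
Since rho_w = 1 g/cm^3:
Gs = 196.2 / 75.2
Gs = 2.609


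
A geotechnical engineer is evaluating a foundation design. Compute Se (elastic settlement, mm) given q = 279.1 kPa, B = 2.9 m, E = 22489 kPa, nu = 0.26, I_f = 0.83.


Using Se = q * B * (1 - nu^2) * I_f / E
1 - nu^2 = 1 - 0.26^2 = 0.9324
Se = 279.1 * 2.9 * 0.9324 * 0.83 / 22489
Se = 0.027853 m
Convert to mm: Se = 0.027853 * 1000 = 27.853 mm


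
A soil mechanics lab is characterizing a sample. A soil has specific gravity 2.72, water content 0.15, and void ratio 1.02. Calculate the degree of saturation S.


Using S = Gs * w / e
S = 2.72 * 0.15 / 1.02
S = 0.4


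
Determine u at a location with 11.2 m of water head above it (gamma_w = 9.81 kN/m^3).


Using u = gamma_w * h_w
u = 9.81 * 11.2
u = 109.87 kPa


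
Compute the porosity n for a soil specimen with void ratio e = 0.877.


Using the relation n = e / (1 + e)
n = 0.877 / (1 + 0.877)
n = 0.877 / 1.877
n = 0.4672


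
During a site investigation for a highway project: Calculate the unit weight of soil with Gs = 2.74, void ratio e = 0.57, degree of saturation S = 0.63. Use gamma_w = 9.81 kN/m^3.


Using gamma = gamma_w * (Gs + S*e) / (1 + e)
Numerator: Gs + S*e = 2.74 + 0.63*0.57 = 3.0991
Denominator: 1 + e = 1 + 0.57 = 1.57
gamma = 9.81 * 3.0991 / 1.57
gamma = 19.364 kN/m^3


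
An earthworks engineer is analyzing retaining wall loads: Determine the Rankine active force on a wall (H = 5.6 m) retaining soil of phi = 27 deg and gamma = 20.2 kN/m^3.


Result: 118.94 kN/m

Derivation:
Compute active earth pressure coefficient:
Ka = tan^2(45 - phi/2) = tan^2(31.5) = 0.375525
Compute active force:
Pa = 0.5 * Ka * gamma * H^2
Pa = 0.5 * 0.375525 * 20.2 * 5.6^2
Pa = 118.94 kN/m


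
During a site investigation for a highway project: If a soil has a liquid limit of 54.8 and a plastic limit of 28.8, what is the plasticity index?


Using PI = LL - PL
PI = 54.8 - 28.8
PI = 26.0


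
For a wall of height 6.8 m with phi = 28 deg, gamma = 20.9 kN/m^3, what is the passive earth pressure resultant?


Compute passive earth pressure coefficient:
Kp = tan^2(45 + phi/2) = tan^2(59.0) = 2.769826
Compute passive force:
Pp = 0.5 * Kp * gamma * H^2
Pp = 0.5 * 2.769826 * 20.9 * 6.8^2
Pp = 1338.4 kN/m


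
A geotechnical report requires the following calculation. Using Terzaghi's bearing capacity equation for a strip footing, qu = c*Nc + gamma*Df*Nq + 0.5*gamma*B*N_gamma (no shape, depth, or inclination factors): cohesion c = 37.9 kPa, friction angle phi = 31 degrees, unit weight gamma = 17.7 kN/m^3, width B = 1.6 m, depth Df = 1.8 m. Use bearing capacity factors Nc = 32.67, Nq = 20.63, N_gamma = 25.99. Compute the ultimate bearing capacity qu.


Result: 2263.48 kPa

Derivation:
Compute qu = c*Nc + gamma*Df*Nq + 0.5*gamma*B*N_gamma
Term 1: 37.9 * 32.67 = 1238.193
Term 2: 17.7 * 1.8 * 20.63 = 657.2718
Term 3: 0.5 * 17.7 * 1.6 * 25.99 = 368.0184
qu = 1238.193 + 657.2718 + 368.0184
qu = 2263.48 kPa


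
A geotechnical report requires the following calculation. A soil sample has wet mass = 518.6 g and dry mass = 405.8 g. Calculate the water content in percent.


Using w = (m_wet - m_dry) / m_dry * 100
m_wet - m_dry = 518.6 - 405.8 = 112.8 g
w = 112.8 / 405.8 * 100
w = 27.8 %


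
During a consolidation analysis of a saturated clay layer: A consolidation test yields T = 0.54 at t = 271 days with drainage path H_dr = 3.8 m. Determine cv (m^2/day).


Using cv = T * H_dr^2 / t
H_dr^2 = 3.8^2 = 14.44
cv = 0.54 * 14.44 / 271
cv = 0.02877 m^2/day


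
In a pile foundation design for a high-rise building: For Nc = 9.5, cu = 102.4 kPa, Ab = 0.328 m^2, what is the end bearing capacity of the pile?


Using Qb = Nc * cu * Ab
Qb = 9.5 * 102.4 * 0.328
Qb = 319.08 kN


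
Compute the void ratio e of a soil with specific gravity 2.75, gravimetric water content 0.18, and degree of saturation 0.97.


Result: 0.5103

Derivation:
Using the relation e = Gs * w / S
e = 2.75 * 0.18 / 0.97
e = 0.5103


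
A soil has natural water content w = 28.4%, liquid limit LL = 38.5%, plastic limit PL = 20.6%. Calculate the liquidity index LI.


Result: 0.436

Derivation:
First compute the plasticity index:
PI = LL - PL = 38.5 - 20.6 = 17.9
Then compute the liquidity index:
LI = (w - PL) / PI
LI = (28.4 - 20.6) / 17.9
LI = 0.436


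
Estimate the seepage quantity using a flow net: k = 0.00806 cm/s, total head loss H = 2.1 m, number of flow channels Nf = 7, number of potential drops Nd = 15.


Result: 7.899e-05 m^3/s per m

Derivation:
Convert k to m/s for unit consistency with H:
k = 0.00806 cm/s = 0.00806 / 100 m/s = 8.06e-05 m/s
Using q = k * H * Nf / Nd
Nf / Nd = 7 / 15 = 0.4667
q = 8.06e-05 * 2.1 * 0.4667
q = 7.899e-05 m^3/s per m


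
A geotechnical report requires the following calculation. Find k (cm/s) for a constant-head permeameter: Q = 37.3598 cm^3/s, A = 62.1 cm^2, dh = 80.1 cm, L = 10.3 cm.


Compute hydraulic gradient:
i = dh / L = 80.1 / 10.3 = 7.7767
Then apply Darcy's law:
k = Q / (A * i)
k = 37.3598 / (62.1 * 7.7767)
k = 37.3598 / 482.933
k = 0.07736 cm/s


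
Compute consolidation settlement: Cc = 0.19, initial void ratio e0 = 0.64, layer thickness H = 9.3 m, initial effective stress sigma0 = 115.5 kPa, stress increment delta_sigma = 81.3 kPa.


Using Sc = Cc * H / (1 + e0) * log10((sigma0 + delta_sigma) / sigma0)
Stress ratio = (115.5 + 81.3) / 115.5 = 1.7039
log10(1.7039) = 0.231443
Cc * H / (1 + e0) = 0.19 * 9.3 / (1 + 0.64) = 1.07744
Sc = 1.07744 * 0.231443
Sc = 0.2494 m


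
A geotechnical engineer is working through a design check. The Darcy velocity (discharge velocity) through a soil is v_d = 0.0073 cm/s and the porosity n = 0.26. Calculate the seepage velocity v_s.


Result: 0.02808 cm/s

Derivation:
Using v_s = v_d / n
v_s = 0.0073 / 0.26
v_s = 0.02808 cm/s


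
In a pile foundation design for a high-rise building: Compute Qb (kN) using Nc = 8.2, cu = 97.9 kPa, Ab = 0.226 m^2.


Using Qb = Nc * cu * Ab
Qb = 8.2 * 97.9 * 0.226
Qb = 181.43 kN


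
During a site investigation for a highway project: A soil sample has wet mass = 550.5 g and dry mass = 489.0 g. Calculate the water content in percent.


Result: 12.58 %

Derivation:
Using w = (m_wet - m_dry) / m_dry * 100
m_wet - m_dry = 550.5 - 489.0 = 61.5 g
w = 61.5 / 489.0 * 100
w = 12.58 %


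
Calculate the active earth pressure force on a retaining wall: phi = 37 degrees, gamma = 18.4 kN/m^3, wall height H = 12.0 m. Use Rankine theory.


Compute active earth pressure coefficient:
Ka = tan^2(45 - phi/2) = tan^2(26.5) = 0.248584
Compute active force:
Pa = 0.5 * Ka * gamma * H^2
Pa = 0.5 * 0.248584 * 18.4 * 12.0^2
Pa = 329.32 kN/m


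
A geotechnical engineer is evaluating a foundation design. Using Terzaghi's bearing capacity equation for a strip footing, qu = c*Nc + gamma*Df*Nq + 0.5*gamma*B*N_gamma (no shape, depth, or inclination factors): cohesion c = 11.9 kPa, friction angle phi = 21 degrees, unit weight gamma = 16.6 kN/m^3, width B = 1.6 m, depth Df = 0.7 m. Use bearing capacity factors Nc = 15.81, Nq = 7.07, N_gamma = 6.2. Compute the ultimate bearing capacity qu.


Compute qu = c*Nc + gamma*Df*Nq + 0.5*gamma*B*N_gamma
Term 1: 11.9 * 15.81 = 188.139
Term 2: 16.6 * 0.7 * 7.07 = 82.1534
Term 3: 0.5 * 16.6 * 1.6 * 6.2 = 82.336
qu = 188.139 + 82.1534 + 82.336
qu = 352.63 kPa


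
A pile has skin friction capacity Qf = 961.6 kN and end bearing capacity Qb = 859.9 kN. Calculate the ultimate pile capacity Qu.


Using Qu = Qf + Qb
Qu = 961.6 + 859.9
Qu = 1821.5 kN


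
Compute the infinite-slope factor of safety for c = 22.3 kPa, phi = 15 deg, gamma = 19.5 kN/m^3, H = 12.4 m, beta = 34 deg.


Result: 0.596

Derivation:
Using Fs = c / (gamma*H*sin(beta)*cos(beta)) + tan(phi)/tan(beta)
Cohesion contribution = 22.3 / (19.5*12.4*sin(34)*cos(34))
Cohesion contribution = 0.198936
Friction contribution = tan(15)/tan(34) = 0.397251
Fs = 0.198936 + 0.397251
Fs = 0.596


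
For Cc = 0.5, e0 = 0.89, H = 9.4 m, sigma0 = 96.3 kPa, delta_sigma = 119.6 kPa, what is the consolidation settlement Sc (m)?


Using Sc = Cc * H / (1 + e0) * log10((sigma0 + delta_sigma) / sigma0)
Stress ratio = (96.3 + 119.6) / 96.3 = 2.24195
log10(2.24195) = 0.350626
Cc * H / (1 + e0) = 0.5 * 9.4 / (1 + 0.89) = 2.48677
Sc = 2.48677 * 0.350626
Sc = 0.8719 m


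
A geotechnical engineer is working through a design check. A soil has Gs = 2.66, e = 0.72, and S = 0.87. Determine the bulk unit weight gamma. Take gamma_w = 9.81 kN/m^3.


Using gamma = gamma_w * (Gs + S*e) / (1 + e)
Numerator: Gs + S*e = 2.66 + 0.87*0.72 = 3.2864
Denominator: 1 + e = 1 + 0.72 = 1.72
gamma = 9.81 * 3.2864 / 1.72
gamma = 18.744 kN/m^3


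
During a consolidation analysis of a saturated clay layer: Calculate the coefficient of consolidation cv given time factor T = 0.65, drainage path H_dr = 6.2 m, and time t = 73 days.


Using cv = T * H_dr^2 / t
H_dr^2 = 6.2^2 = 38.44
cv = 0.65 * 38.44 / 73
cv = 0.34227 m^2/day


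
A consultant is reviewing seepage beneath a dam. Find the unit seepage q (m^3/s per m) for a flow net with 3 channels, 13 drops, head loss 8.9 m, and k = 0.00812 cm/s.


Result: 0.0001668 m^3/s per m

Derivation:
Convert k to m/s for unit consistency with H:
k = 0.00812 cm/s = 0.00812 / 100 m/s = 8.12e-05 m/s
Using q = k * H * Nf / Nd
Nf / Nd = 3 / 13 = 0.2308
q = 8.12e-05 * 8.9 * 0.2308
q = 0.0001668 m^3/s per m


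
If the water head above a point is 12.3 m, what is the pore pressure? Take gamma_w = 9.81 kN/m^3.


Using u = gamma_w * h_w
u = 9.81 * 12.3
u = 120.66 kPa


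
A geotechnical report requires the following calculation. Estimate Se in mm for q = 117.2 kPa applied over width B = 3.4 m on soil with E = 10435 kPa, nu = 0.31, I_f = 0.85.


Using Se = q * B * (1 - nu^2) * I_f / E
1 - nu^2 = 1 - 0.31^2 = 0.9039
Se = 117.2 * 3.4 * 0.9039 * 0.85 / 10435
Se = 0.029340 m
Convert to mm: Se = 0.029340 * 1000 = 29.34 mm


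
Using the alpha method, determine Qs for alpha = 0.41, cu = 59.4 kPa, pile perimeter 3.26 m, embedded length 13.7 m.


Result: 1087.7 kN

Derivation:
Using Qs = alpha * cu * perimeter * L
Qs = 0.41 * 59.4 * 3.26 * 13.7
Qs = 1087.7 kN


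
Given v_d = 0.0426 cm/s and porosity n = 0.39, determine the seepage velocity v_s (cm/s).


Using v_s = v_d / n
v_s = 0.0426 / 0.39
v_s = 0.10923 cm/s


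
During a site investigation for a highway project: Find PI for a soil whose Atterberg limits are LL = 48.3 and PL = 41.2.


Using PI = LL - PL
PI = 48.3 - 41.2
PI = 7.1


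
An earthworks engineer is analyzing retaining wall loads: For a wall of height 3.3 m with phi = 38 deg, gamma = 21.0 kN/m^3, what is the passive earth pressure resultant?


Compute passive earth pressure coefficient:
Kp = tan^2(45 + phi/2) = tan^2(64.0) = 4.203746
Compute passive force:
Pp = 0.5 * Kp * gamma * H^2
Pp = 0.5 * 4.203746 * 21.0 * 3.3^2
Pp = 480.68 kN/m


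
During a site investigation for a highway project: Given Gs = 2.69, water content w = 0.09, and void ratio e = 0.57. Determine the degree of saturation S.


Using S = Gs * w / e
S = 2.69 * 0.09 / 0.57
S = 0.4247


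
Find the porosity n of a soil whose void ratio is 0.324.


Using the relation n = e / (1 + e)
n = 0.324 / (1 + 0.324)
n = 0.324 / 1.324
n = 0.2447


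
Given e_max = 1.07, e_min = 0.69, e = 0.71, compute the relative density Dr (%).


Using Dr = (e_max - e) / (e_max - e_min) * 100
e_max - e = 1.07 - 0.71 = 0.36
e_max - e_min = 1.07 - 0.69 = 0.38
Dr = 0.36 / 0.38 * 100
Dr = 94.74 %


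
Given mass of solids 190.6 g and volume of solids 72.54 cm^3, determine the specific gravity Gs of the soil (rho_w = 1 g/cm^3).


Using Gs = m_s / (V_s * rho_w)
Since rho_w = 1 g/cm^3:
Gs = 190.6 / 72.54
Gs = 2.628


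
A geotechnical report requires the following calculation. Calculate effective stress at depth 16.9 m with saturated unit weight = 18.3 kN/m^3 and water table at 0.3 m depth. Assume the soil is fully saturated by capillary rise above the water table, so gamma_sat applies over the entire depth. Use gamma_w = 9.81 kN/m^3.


Total stress = gamma_sat * depth
sigma = 18.3 * 16.9 = 309.27 kPa
Pore water pressure u = gamma_w * (depth - d_wt)
u = 9.81 * (16.9 - 0.3) = 162.846 kPa
Effective stress = sigma - u
sigma' = 309.27 - 162.846 = 146.42 kPa


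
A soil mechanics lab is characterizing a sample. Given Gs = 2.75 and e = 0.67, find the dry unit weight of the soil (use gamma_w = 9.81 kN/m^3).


Using gamma_d = Gs * gamma_w / (1 + e)
gamma_d = 2.75 * 9.81 / (1 + 0.67)
gamma_d = 2.75 * 9.81 / 1.67
gamma_d = 16.154 kN/m^3
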